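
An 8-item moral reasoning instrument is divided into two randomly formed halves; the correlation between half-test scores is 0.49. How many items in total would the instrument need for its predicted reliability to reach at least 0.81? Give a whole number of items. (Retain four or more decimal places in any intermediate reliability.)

18

Corrected full-test reliability: r_full = 2 × 0.49 / (1 + 0.49) ≈ 0.6577
Solve Spearman-Brown for n: n = 0.81(1 − 0.6577) / [0.6577(1 − 0.81)] = 2.2188
Required items = 2.2188 × 8 = 17.75, so 18 items.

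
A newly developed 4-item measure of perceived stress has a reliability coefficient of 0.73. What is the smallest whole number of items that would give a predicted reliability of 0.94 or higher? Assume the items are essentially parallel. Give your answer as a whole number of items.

Spearman-Brown solved for the length factor n:
n = r_target (1 − r_old) / [ r_old (1 − r_target) ]
n = [0.94 × 0.27] / [0.73 × 0.06]
n = 0.2538 / 0.0438 ≈ 5.7945
Items needed = n × 4 = 5.7945 × 4 ≈ 23.18 → round up to 24

24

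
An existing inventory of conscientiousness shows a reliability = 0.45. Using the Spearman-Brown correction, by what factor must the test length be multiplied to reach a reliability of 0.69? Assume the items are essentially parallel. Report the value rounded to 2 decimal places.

2.72

Rearranging the Spearman-Brown formula for n,
n = r*(1 − r) / [ r (1 − r*) ]
n = [0.69 × 0.55] / [0.45 × 0.31]
n = 0.3795 / 0.1395 ≈ 2.7204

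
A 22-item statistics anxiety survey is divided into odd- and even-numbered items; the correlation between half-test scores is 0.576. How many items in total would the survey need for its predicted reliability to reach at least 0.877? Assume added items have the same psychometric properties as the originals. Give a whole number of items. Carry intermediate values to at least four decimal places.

58

Corrected full-test reliability: r_full = 2 × 0.576 / (1 + 0.576) ≈ 0.7310
n = r_tgt(1 − r_full) / [r_full(1 − r_tgt)] = 0.877 × 0.2690 / (0.7310 × 0.123) ≈ 2.6238
Items = 2.6238 × 22 ≈ 57.72 → 58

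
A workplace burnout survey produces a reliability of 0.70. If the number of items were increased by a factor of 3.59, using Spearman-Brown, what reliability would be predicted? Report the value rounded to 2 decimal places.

By Spearman-Brown, r_new = n r / (1 + (n − 1) r).
r_new = 3.59·0.70 / [1 + (3.59 − 1)·0.70]
     = 2.5130 / 2.8130 = 0.8934

0.89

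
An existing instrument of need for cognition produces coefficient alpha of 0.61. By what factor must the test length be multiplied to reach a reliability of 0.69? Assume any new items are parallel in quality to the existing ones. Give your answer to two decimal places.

1.42

Invert Spearman-Brown to solve for n:
n = r*(1 − r) / [ r (1 − r*) ]
n = 0.69(1 − 0.61) / [0.61(1 − 0.69)]
  = 0.2691 / 0.1891 = 1.4231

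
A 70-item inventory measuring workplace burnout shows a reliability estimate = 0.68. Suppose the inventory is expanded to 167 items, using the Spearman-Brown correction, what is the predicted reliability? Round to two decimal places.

The new length is 167/70 = 2.3857 times the old.
Apply the Spearman-Brown prophecy formula, r' = nr / [1 + (n − 1)r]:
r_new = 2.3857·0.68 / [1 + (2.3857 − 1)·0.68]
     = 1.6223 / 1.9423 = 0.8352

0.84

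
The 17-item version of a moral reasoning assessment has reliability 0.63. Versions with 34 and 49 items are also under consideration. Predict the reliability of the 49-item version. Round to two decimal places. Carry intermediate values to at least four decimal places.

0.83

The 34-item form is not needed; work directly from the 17-item form with n = 49/17 = 2.8824.
r_{49} = n·r / (1 + (n − 1)·r) = 1.8159 / 2.1859 ≈ 0.8307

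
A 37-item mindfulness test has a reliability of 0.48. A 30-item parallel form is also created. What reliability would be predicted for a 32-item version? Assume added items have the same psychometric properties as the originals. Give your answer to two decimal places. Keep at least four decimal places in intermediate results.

0.44

The 30-item form is not needed; work directly from the 37-item form with n = 32/37 = 0.8649.
r_{32} = n·r / (1 + (n − 1)·r) = 0.4152 / 0.9352 ≈ 0.4440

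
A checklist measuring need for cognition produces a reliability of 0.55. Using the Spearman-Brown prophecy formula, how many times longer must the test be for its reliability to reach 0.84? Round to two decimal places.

n = 0.84 × (1 − 0.55) / [ 0.55 × (1 − 0.84) ]
  = 0.3780 / 0.0880 = 4.2955

4.30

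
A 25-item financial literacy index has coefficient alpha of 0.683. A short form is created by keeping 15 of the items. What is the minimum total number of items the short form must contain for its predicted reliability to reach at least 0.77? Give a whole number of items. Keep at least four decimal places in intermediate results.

Short-form reliability: n = 15/25 = 0.6000; r_15 = n·r/(1+(n−1)r) ≈ 0.5638
Length factor from the short form to reach 0.77: n' = 0.77(1 − 0.5638) / [0.5638(1 − 0.77)] ≈ 2.5901
Total items = 2.5901 × 15 = 38.85, rounded up to 39.

39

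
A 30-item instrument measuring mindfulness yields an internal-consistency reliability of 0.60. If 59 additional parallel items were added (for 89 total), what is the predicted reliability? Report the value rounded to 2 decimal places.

n = 89/30 = 2.9667
r_new = 2.9667·0.60 / [1 + (2.9667 − 1)·0.60]
     = 1.7800 / 2.1800 = 0.8165

0.82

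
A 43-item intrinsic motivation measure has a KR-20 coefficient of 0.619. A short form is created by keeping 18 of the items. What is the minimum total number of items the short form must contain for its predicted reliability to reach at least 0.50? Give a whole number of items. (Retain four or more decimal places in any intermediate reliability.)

First, r for the 18-item form: n = 18/43 = 0.4186, so r_18 = 0.4186·0.619/(1 + (0.4186 − 1)·0.619) = 0.4048
Length factor from the short form to reach 0.50: n' = 0.50(1 − 0.4048) / [0.4048(1 − 0.50)] ≈ 1.4704
Total items = 1.4704 × 18 = 26.47, rounded up to 27.

27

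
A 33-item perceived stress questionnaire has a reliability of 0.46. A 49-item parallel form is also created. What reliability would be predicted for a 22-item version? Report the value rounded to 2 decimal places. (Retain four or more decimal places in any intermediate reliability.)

0.36

The 49-item form is not needed; work directly from the 33-item form with n = 22/33 = 0.6667.
r_{22} = n·r / (1 + (n − 1)·r) = 0.3067 / 0.8467 ≈ 0.3622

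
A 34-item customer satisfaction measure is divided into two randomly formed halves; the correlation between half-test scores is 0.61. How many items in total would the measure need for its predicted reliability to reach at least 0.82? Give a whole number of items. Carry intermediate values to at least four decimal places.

Corrected full-test reliability: r_full = 2 × 0.61 / (1 + 0.61) ≈ 0.7578
Solve Spearman-Brown for n: n = 0.82(1 − 0.7578) / [0.7578(1 − 0.82)] = 1.4560
Items = 1.4560 × 34 ≈ 49.50 → 50

50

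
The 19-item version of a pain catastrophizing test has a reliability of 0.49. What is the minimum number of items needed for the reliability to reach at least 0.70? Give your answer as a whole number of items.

47

Spearman-Brown solved for the length factor n:
n = r_target (1 − r_old) / [ r_old (1 − r_target) ]
n = 0.70 × (1 − 0.49) / [ 0.49 × (1 − 0.70) ]
  = 0.3570 / 0.1470 = 2.4286
Items needed = n × 19 = 2.4286 × 19 ≈ 46.14 → round up to 47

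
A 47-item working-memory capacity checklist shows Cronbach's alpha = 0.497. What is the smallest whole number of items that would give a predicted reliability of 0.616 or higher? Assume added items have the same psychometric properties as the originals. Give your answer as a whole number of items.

Invert Spearman-Brown to solve for n:
n = r_target (1 − r_old) / [ r_old (1 − r_target) ]
n = [0.616 × 0.503] / [0.497 × 0.384]
  = 0.309848 / 0.190848 = 1.6235
1.6235 × 47 = 76.30 → 77 items

77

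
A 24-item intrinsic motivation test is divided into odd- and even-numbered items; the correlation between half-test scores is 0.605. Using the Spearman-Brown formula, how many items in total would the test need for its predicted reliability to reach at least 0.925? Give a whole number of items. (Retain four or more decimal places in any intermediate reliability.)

r_full = 2(0.605)/(1 + 0.605) = 0.7539
n = r_tgt(1 − r_full) / [r_full(1 − r_tgt)] = 0.925 × 0.2461 / (0.7539 × 0.075) ≈ 4.0260
Required items = 4.0260 × 24 = 96.62, so 97 items.

97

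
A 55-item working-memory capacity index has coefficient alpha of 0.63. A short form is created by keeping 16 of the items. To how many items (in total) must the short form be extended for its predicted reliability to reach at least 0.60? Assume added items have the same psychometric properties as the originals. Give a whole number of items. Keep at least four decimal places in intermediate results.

First, r for the 16-item form: n = 16/55 = 0.2909, so r_16 = 0.2909·0.63/(1 + (0.2909 − 1)·0.63) = 0.3312
Length factor from the short form to reach 0.60: n' = 0.60(1 − 0.3312) / [0.3312(1 − 0.60)] ≈ 3.0290
Items = 3.0290 × 16 ≈ 48.46 → 49

49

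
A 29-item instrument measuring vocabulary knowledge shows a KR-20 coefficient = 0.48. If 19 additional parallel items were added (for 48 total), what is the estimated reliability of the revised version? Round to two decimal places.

0.60

The new length is 48/29 = 1.6552 times the old.
r_new = (1.6552 × 0.48) / (1 + (1.6552 − 1) × 0.48)
r_new = 0.7945 / 1.3145 ≈ 0.6044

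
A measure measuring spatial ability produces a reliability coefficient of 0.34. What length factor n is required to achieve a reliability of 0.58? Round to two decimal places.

n = [0.58 × 0.66] / [0.34 × 0.42]
  = 0.3828 / 0.1428 = 2.6807

2.68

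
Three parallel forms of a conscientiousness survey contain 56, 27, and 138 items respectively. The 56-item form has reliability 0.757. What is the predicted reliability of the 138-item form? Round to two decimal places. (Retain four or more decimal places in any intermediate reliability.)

0.88

The 27-item form is not needed; work directly from the 56-item form with n = 138/56 = 2.4643.
r_{138} = n·r / (1 + (n − 1)·r) = 1.8655 / 2.1085 ≈ 0.8848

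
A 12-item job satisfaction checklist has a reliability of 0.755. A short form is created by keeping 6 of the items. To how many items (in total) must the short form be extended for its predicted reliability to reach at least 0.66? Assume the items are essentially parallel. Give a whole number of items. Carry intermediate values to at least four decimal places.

8

Short-form reliability: n = 6/12 = 0.5000; r_6 = n·r/(1+(n−1)r) ≈ 0.6064
Length factor from the short form to reach 0.66: n' = 0.66(1 − 0.6064) / [0.6064(1 − 0.66)] ≈ 1.2600
Total items = 1.2600 × 6 = 7.56, rounded up to 8.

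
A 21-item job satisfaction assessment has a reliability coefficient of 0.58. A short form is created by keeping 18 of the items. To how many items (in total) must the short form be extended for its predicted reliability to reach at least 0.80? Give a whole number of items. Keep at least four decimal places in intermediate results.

Short-form reliability: n = 18/21 = 0.8571; r_18 = n·r/(1+(n−1)r) ≈ 0.5420
Then solve for n' with r_old = 0.5420, r_target = 0.80: n' = 0.80(1 − 0.5420)/[0.5420(1 − 0.80)] = 3.3801
Items = 3.3801 × 18 ≈ 60.84 → 61

61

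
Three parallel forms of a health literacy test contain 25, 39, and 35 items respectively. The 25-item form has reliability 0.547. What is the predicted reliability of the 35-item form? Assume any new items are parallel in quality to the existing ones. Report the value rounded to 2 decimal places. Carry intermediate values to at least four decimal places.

0.63

The 39-item form is not needed; work directly from the 25-item form with n = 35/25 = 1.4000.
r_{35} = n·r / (1 + (n − 1)·r) = 0.7658 / 1.2188 ≈ 0.6283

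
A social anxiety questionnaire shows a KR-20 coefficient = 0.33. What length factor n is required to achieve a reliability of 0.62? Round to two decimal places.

n = 0.62(1 − 0.33) / [0.33(1 − 0.62)]
  = 0.4154 / 0.1254 = 3.3126

3.31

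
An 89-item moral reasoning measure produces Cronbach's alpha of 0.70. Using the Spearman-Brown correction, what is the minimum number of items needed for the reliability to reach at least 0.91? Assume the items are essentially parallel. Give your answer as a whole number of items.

386

n = 0.91 × (1 − 0.70) / [ 0.70 × (1 − 0.91) ]
n = 0.2730 / 0.0630 ≈ 4.3333
4.3333 × 89 = 385.66 → 386 items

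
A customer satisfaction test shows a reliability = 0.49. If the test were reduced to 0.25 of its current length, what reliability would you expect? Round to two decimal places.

r_new = 0.25·0.49 / [1 + (0.25 − 1)·0.49]
r_new = 0.1225 / 0.6325 ≈ 0.1937

0.19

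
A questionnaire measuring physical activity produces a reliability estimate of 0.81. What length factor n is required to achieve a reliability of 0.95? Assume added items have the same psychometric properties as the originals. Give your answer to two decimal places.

4.46

n = [0.95 × 0.19] / [0.81 × 0.05]
n = 0.1805 / 0.0405 ≈ 4.4568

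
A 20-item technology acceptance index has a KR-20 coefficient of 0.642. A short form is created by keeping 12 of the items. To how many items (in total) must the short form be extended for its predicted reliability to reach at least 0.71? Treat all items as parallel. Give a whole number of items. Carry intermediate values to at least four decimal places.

Short-form reliability: n = 12/20 = 0.6000; r_12 = n·r/(1+(n−1)r) ≈ 0.5183
Then solve for n' with r_old = 0.5183, r_target = 0.71: n' = 0.71(1 − 0.5183)/[0.5183(1 − 0.71)] = 2.2754
Items = 2.2754 × 12 ≈ 27.30 → 28

28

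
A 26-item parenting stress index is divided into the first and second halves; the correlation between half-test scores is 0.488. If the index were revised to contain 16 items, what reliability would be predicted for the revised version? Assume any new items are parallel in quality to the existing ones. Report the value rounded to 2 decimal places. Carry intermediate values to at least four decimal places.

0.54

Full-test reliability from the split-half r: r_full = 2(0.488)/(1 + 0.488) = 0.6559
Then adjust to 16 items: n = 16/26 = 0.6154
r_new = n·r_full / (1 + (n − 1)·r_full) = 0.4036 / 0.7477 ≈ 0.5398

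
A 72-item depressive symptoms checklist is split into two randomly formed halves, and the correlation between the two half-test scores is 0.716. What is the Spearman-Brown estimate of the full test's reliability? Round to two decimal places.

0.83

r_full = 2(0.716) / (1 + 0.716)
r_full = 1.4320 / 1.7160 ≈ 0.8345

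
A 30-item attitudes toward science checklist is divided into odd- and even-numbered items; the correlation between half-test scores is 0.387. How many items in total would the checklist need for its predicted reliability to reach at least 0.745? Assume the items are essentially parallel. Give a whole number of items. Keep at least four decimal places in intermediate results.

r_full = 2(0.387)/(1 + 0.387) = 0.5580
n = r_tgt(1 − r_full) / [r_full(1 − r_tgt)] = 0.745 × 0.4420 / (0.5580 × 0.255) ≈ 2.3142
Items = 2.3142 × 30 ≈ 69.43 → 70

70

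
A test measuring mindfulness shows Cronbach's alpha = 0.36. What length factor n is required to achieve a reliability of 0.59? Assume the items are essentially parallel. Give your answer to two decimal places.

Spearman-Brown solved for the length factor n:
n = r*(1 − r) / [ r (1 − r*) ]
n = 0.59(1 − 0.36) / [0.36(1 − 0.59)]
n = 0.3776 / 0.1476 ≈ 2.5583

2.56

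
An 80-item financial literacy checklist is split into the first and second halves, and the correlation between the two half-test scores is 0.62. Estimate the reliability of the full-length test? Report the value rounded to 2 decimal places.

Apply the Spearman-Brown correction with n = 2:
r_full = 2(0.62) / (1 + 0.62)
r_full = 1.2400 / 1.6200 ≈ 0.7654

0.77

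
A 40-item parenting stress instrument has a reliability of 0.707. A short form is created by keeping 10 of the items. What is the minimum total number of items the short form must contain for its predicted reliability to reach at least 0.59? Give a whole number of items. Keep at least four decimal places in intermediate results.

First, r for the 10-item form: n = 10/40 = 0.2500, so r_10 = 0.2500·0.707/(1 + (0.2500 − 1)·0.707) = 0.3763
Length factor from the short form to reach 0.59: n' = 0.59(1 − 0.3763) / [0.3763(1 − 0.59)] ≈ 2.3851
Items = 2.3851 × 10 ≈ 23.85 → 24

24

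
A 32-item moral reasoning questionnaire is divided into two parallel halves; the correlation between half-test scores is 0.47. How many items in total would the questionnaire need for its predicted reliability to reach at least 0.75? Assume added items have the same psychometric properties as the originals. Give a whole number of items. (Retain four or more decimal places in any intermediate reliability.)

55

Corrected full-test reliability: r_full = 2 × 0.47 / (1 + 0.47) ≈ 0.6395
n = r_tgt(1 − r_full) / [r_full(1 − r_tgt)] = 0.75 × 0.3605 / (0.6395 × 0.25) ≈ 1.6912
Items = 1.6912 × 32 ≈ 54.12 → 55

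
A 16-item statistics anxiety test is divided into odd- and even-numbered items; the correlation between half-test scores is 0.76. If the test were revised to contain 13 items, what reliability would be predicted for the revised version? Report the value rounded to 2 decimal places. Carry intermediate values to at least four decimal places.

Full-test reliability from the split-half r: r_full = 2(0.76)/(1 + 0.76) = 0.8636
Length factor from 16 to 13 items: n = 13/16 = 0.8125
r_new = n·r_full / (1 + (n − 1)·r_full) = 0.7017 / 0.8381 ≈ 0.8373

0.84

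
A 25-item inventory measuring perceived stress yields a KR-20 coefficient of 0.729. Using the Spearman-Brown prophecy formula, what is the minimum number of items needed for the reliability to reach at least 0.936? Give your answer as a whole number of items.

136

Invert Spearman-Brown to solve for n:
n = r*(1 − r) / [ r (1 − r*) ]
n = [0.936 × 0.271] / [0.729 × 0.064]
  = 0.253656 / 0.046656 = 5.4367
Items needed = n × 25 = 5.4367 × 25 ≈ 135.92 → round up to 136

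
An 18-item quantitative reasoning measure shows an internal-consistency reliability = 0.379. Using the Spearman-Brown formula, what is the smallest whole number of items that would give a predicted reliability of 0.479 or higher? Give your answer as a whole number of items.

28

n = 0.479 × (1 − 0.379) / [ 0.379 × (1 − 0.479) ]
  = 0.297459 / 0.197459 = 1.5064
1.5064 × 18 = 27.12 → 28 items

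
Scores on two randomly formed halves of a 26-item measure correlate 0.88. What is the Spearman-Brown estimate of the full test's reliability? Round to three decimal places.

r_full = 2r_hh / (1 + r_hh) = 2 × 0.88 / (1 + 0.88)
       = 1.7600 / 1.8800 = 0.9362

0.936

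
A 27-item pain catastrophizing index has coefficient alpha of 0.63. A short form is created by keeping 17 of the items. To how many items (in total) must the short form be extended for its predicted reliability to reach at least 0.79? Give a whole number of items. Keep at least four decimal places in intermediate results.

60

First, r for the 17-item form: n = 17/27 = 0.6296, so r_17 = 0.6296·0.63/(1 + (0.6296 − 1)·0.63) = 0.5174
Then solve for n' with r_old = 0.5174, r_target = 0.79: n' = 0.79(1 − 0.5174)/[0.5174(1 − 0.79)] = 3.5089
Items = 3.5089 × 17 ≈ 59.65 → 60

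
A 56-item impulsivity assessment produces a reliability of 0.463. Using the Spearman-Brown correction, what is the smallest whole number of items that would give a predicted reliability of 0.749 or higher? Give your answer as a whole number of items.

Spearman-Brown solved for the length factor n:
n = r_target (1 − r_old) / [ r_old (1 − r_target) ]
n = [0.749 × 0.537] / [0.463 × 0.251]
  = 0.402213 / 0.116213 = 3.4610
3.4610 × 56 = 193.82 → 194 items

194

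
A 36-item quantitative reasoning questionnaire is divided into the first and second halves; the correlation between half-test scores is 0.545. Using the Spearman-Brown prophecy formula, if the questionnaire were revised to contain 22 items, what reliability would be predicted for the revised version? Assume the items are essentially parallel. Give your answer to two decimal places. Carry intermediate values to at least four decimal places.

First correct the split-half correlation to full-test reliability: r_full = 2 × 0.545 / (1 + 0.545) ≈ 0.7055
Then adjust to 22 items: n = 22/36 = 0.6111
r_new = n·r_full / (1 + (n − 1)·r_full) = 0.4311 / 0.7256 ≈ 0.5941

0.59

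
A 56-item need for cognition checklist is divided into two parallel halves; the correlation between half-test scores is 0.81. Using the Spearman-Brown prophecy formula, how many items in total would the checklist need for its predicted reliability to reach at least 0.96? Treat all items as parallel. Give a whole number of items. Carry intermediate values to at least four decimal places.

158

r_full = 2(0.81)/(1 + 0.81) = 0.8950
Solve Spearman-Brown for n: n = 0.96(1 − 0.8950) / [0.8950(1 − 0.96)] = 2.8156
Items = 2.8156 × 56 ≈ 157.67 → 158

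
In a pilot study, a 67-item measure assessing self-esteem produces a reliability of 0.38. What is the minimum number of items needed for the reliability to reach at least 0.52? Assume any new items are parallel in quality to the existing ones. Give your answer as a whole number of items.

119

n = [0.52 × 0.62] / [0.38 × 0.48]
n = 0.3224 / 0.1824 ≈ 1.7675
So the test needs 1.7675 × 67 ≈ 118.42 items; rounding up, 119.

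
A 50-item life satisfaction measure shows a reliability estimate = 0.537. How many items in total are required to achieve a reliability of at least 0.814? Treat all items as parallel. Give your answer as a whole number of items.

n = 0.814 × (1 − 0.537) / [ 0.537 × (1 − 0.814) ]
n = 0.376882 / 0.099882 ≈ 3.7733
Items needed = n × 50 = 3.7733 × 50 ≈ 188.66 → round up to 189

189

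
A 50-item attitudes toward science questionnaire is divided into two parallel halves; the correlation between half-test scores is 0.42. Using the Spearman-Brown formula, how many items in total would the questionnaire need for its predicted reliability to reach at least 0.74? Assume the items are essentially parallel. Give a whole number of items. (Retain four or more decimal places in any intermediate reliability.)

r_full = 2(0.42)/(1 + 0.42) = 0.5915
n = r_tgt(1 − r_full) / [r_full(1 − r_tgt)] = 0.74 × 0.4085 / (0.5915 × 0.26) ≈ 1.9656
Items = 1.9656 × 50 ≈ 98.28 → 99

99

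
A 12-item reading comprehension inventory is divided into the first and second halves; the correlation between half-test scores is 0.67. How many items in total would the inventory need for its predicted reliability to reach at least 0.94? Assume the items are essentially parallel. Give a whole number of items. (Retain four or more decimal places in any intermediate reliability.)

47

Corrected full-test reliability: r_full = 2 × 0.67 / (1 + 0.67) ≈ 0.8024
Solve Spearman-Brown for n: n = 0.94(1 − 0.8024) / [0.8024(1 − 0.94)] = 3.8581
Required items = 3.8581 × 12 = 46.30, so 47 items.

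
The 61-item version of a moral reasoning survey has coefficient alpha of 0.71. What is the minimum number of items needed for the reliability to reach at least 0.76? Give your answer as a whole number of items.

n = 0.76 × (1 − 0.71) / [ 0.71 × (1 − 0.76) ]
  = 0.2204 / 0.1704 = 1.2934
Items needed = n × 61 = 1.2934 × 61 ≈ 78.90 → round up to 79

79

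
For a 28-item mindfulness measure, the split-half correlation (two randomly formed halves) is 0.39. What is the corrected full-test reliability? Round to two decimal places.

0.56

Each half is half the length of the full test, so the full test is n = 2 times a half.
r_full = 2r_hh / (1 + r_hh) = 2 × 0.39 / (1 + 0.39)
       = 0.7800 / 1.3900 = 0.5612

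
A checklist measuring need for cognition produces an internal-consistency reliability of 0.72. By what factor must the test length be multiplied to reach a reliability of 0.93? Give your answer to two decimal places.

Rearranging the Spearman-Brown formula for n,
n = r*(1 − r) / [ r (1 − r*) ]
n = 0.93 × (1 − 0.72) / [ 0.72 × (1 − 0.93) ]
  = 0.2604 / 0.0504 = 5.1667

5.17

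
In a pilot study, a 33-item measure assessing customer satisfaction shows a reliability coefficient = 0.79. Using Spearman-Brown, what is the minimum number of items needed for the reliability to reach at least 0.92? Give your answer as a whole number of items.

n = 0.92 × (1 − 0.79) / [ 0.79 × (1 − 0.92) ]
n = 0.1932 / 0.0632 ≈ 3.0570
So the test needs 3.0570 × 33 ≈ 100.88 items; rounding up, 101.

101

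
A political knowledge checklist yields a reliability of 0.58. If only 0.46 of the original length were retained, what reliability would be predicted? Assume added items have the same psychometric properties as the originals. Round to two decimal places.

0.39

r_new = 0.46·0.58 / [1 + (0.46 − 1)·0.58]
     = 0.2668 / 0.6868 = 0.3885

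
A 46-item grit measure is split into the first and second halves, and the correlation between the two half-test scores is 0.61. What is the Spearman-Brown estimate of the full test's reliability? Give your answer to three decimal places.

0.758

Each half is half the length of the full test, so the full test is n = 2 times a half.
r_full = 2r_hh / (1 + r_hh) = 2 × 0.61 / (1 + 0.61)
       = 1.2200 / 1.6100 = 0.7578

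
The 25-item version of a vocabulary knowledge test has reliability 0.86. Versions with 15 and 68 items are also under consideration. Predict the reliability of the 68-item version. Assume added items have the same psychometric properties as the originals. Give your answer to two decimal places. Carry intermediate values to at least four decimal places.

Only the ratio of lengths matters: n = 68/25 = 2.7200
r_{68} = n·r / (1 + (n − 1)·r) = 2.3392 / 2.4792 ≈ 0.9435

0.94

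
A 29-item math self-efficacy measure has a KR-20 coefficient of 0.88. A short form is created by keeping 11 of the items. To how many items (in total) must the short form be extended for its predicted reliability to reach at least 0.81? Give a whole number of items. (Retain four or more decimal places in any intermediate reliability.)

Short-form reliability: n = 11/29 = 0.3793; r_11 = n·r/(1+(n−1)r) ≈ 0.7356
Length factor from the short form to reach 0.81: n' = 0.81(1 − 0.7356) / [0.7356(1 − 0.81)] ≈ 1.5323
Items = 1.5323 × 11 ≈ 16.86 → 17

17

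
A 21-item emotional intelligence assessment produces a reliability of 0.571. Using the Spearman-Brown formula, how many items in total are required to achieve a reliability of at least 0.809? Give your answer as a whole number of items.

67

n = [0.809 × 0.429] / [0.571 × 0.191]
  = 0.347061 / 0.109061 = 3.1823
3.1823 × 21 = 66.83 → 67 items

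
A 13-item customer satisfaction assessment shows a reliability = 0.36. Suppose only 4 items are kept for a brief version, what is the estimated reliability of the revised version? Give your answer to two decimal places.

0.15

The new length is 4/13 = 0.3077 times the old.
Spearman-Brown: r_new = n·r / (1 + (n − 1)·r)
r_new = 0.3077·0.36 / [1 + (0.3077 − 1)·0.36]
r_new = 0.1108 / 0.7508 ≈ 0.1476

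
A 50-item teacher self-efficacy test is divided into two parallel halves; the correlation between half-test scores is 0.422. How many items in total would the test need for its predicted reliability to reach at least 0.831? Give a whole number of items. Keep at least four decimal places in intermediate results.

r_full = 2(0.422)/(1 + 0.422) = 0.5935
n = r_tgt(1 − r_full) / [r_full(1 − r_tgt)] = 0.831 × 0.4065 / (0.5935 × 0.169) ≈ 3.3679
Items = 3.3679 × 50 ≈ 168.40 → 169

169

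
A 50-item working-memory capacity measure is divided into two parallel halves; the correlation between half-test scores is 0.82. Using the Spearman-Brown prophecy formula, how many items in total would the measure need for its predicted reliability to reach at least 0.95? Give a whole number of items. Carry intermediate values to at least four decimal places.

r_full = 2(0.82)/(1 + 0.82) = 0.9011
n = r_tgt(1 − r_full) / [r_full(1 − r_tgt)] = 0.95 × 0.0989 / (0.9011 × 0.05) ≈ 2.0853
Required items = 2.0853 × 50 = 104.27, so 105 items.

105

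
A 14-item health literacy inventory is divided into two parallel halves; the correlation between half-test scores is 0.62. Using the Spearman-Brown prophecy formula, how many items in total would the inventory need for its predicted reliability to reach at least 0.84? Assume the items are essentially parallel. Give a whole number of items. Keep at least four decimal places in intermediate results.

23

Corrected full-test reliability: r_full = 2 × 0.62 / (1 + 0.62) ≈ 0.7654
Solve Spearman-Brown for n: n = 0.84(1 − 0.7654) / [0.7654(1 − 0.84)] = 1.6092
Required items = 1.6092 × 14 = 22.53, so 23 items.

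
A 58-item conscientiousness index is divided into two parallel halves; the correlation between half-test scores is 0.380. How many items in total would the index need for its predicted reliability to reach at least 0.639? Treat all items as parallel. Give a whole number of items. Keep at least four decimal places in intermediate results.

84

r_full = 2(0.380)/(1 + 0.380) = 0.5507
n = r_tgt(1 − r_full) / [r_full(1 − r_tgt)] = 0.639 × 0.4493 / (0.5507 × 0.361) ≈ 1.4442
Required items = 1.4442 × 58 = 83.76, so 84 items.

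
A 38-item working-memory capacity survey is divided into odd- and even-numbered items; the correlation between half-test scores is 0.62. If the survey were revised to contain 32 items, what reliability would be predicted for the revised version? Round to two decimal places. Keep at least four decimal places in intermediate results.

First correct the split-half correlation to full-test reliability: r_full = 2 × 0.62 / (1 + 0.62) ≈ 0.7654
Then adjust to 32 items: n = 32/38 = 0.8421
r_new = n·r_full / (1 + (n − 1)·r_full) = 0.6445 / 0.8791 ≈ 0.7331

0.73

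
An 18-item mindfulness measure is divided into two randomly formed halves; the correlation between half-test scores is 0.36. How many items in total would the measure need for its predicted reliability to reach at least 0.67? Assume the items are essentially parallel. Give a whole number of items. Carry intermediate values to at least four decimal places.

r_full = 2(0.36)/(1 + 0.36) = 0.5294
Solve Spearman-Brown for n: n = 0.67(1 − 0.5294) / [0.5294(1 − 0.67)] = 1.8048
Items = 1.8048 × 18 ≈ 32.49 → 33

33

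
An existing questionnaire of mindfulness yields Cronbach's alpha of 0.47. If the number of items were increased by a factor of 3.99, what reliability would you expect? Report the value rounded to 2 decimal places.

By Spearman-Brown, r_new = n r / (1 + (n − 1) r).
r_new = 3.99·0.47 / [1 + (3.99 − 1)·0.47]
     = 1.8753 / 2.4053 = 0.7797

0.78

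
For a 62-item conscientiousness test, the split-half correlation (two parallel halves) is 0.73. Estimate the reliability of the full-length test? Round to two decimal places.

0.84

The full test is twice the length of either half (n = 2).
r_full = 2r_hh / (1 + r_hh) = 2 × 0.73 / (1 + 0.73)
r_full = 1.4600 / 1.7300 ≈ 0.8439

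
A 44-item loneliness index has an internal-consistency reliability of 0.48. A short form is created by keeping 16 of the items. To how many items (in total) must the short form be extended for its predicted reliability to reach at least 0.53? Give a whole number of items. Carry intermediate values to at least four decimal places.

First, r for the 16-item form: n = 16/44 = 0.3636, so r_16 = 0.3636·0.48/(1 + (0.3636 − 1)·0.48) = 0.2513
Then solve for n' with r_old = 0.2513, r_target = 0.53: n' = 0.53(1 − 0.2513)/[0.2513(1 − 0.53)] = 3.3596
Items = 3.3596 × 16 ≈ 53.75 → 54

54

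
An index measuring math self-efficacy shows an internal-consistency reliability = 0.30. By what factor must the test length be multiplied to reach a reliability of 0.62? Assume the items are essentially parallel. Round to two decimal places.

n = [0.62 × 0.70] / [0.30 × 0.38]
  = 0.4340 / 0.1140 = 3.8070

3.81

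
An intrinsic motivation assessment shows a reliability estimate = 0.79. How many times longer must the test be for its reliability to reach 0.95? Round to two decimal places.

5.05

Rearranging the Spearman-Brown formula for n,
n = r_target (1 − r_old) / [ r_old (1 − r_target) ]
n = 0.95 × (1 − 0.79) / [ 0.79 × (1 − 0.95) ]
  = 0.1995 / 0.0395 = 5.0506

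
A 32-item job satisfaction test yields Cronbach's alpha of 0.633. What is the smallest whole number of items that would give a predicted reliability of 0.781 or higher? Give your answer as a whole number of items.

67

Invert Spearman-Brown to solve for n:
n = r*(1 − r) / [ r (1 − r*) ]
n = 0.781 × (1 − 0.633) / [ 0.633 × (1 − 0.781) ]
  = 0.286627 / 0.138627 = 2.0676
2.0676 × 32 = 66.16 → 67 items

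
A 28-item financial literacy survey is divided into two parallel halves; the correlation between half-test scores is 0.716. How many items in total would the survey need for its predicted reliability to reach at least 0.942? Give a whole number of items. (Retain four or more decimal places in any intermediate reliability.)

r_full = 2(0.716)/(1 + 0.716) = 0.8345
n = r_tgt(1 − r_full) / [r_full(1 − r_tgt)] = 0.942 × 0.1655 / (0.8345 × 0.058) ≈ 3.2210
Required items = 3.2210 × 28 = 90.19, so 91 items.

91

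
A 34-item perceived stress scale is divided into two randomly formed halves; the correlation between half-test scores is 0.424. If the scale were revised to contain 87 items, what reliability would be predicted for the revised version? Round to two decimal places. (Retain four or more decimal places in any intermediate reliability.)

0.79

Spearman-Brown correction (n = 2): r_full = 2·0.424/(1 + 0.424) = 0.5955
Length factor from 34 to 87 items: n = 87/34 = 2.5588
r_new = n·r_full / (1 + (n − 1)·r_full) = 1.5238 / 1.9283 ≈ 0.7902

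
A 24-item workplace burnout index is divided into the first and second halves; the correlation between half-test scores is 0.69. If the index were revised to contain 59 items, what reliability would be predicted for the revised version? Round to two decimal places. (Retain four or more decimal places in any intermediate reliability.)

Full-test reliability from the split-half r: r_full = 2(0.69)/(1 + 0.69) = 0.8166
Length factor from 24 to 59 items: n = 59/24 = 2.4583
r_new = n·r_full / (1 + (n − 1)·r_full) = 2.0074 / 2.1908 ≈ 0.9163

0.92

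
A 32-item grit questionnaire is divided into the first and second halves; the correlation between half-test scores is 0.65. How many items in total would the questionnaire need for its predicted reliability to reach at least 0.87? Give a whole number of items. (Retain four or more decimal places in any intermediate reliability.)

r_full = 2(0.65)/(1 + 0.65) = 0.7879
Solve Spearman-Brown for n: n = 0.87(1 − 0.7879) / [0.7879(1 − 0.87)] = 1.8015
Required items = 1.8015 × 32 = 57.65, so 58 items.

58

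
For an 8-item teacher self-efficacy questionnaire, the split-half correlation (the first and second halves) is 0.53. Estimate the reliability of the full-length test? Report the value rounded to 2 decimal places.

Apply the Spearman-Brown correction with n = 2:
r_full = 2(0.53) / (1 + 0.53)
       = 1.0600 / 1.5300 = 0.6928

0.69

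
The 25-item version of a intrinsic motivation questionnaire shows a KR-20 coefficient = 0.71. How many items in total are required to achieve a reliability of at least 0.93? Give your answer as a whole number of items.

136

Rearranging the Spearman-Brown formula for n,
n = r_target (1 − r_old) / [ r_old (1 − r_target) ]
n = 0.93(1 − 0.71) / [0.71(1 − 0.93)]
  = 0.2697 / 0.0497 = 5.4266
So the test needs 5.4266 × 25 ≈ 135.66 items; rounding up, 136.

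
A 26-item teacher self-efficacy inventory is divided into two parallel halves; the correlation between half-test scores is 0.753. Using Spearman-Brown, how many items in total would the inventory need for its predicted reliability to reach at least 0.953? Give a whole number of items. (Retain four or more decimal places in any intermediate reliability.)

r_full = 2(0.753)/(1 + 0.753) = 0.8591
n = r_tgt(1 − r_full) / [r_full(1 − r_tgt)] = 0.953 × 0.1409 / (0.8591 × 0.047) ≈ 3.3255
Items = 3.3255 × 26 ≈ 86.46 → 87

87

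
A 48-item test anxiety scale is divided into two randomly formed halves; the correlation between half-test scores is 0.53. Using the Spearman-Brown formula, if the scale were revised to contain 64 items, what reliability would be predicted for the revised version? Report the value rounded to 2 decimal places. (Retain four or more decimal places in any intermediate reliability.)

0.75

Full-test reliability from the split-half r: r_full = 2(0.53)/(1 + 0.53) = 0.6928
Length factor from 48 to 64 items: n = 64/48 = 1.3333
r_new = n·r_full / (1 + (n − 1)·r_full) = 0.9237 / 1.2309 ≈ 0.7504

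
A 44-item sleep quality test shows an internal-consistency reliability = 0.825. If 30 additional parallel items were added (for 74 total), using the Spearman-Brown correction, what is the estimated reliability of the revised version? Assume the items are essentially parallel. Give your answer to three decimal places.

The new length is 74/44 = 1.6818 times the old.
By Spearman-Brown, r_new = n r / (1 + (n − 1) r).
r_new = 1.6818·0.825 / [1 + (1.6818 − 1)·0.825]
     = 1.3875 / 1.5625 = 0.8880

0.888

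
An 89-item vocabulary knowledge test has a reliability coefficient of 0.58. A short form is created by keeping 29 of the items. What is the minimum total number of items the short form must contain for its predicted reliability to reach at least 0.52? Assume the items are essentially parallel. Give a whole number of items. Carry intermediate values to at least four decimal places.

First, r for the 29-item form: n = 29/89 = 0.3258, so r_29 = 0.3258·0.58/(1 + (0.3258 − 1)·0.58) = 0.3103
Length factor from the short form to reach 0.52: n' = 0.52(1 − 0.3103) / [0.3103(1 − 0.52)] ≈ 2.4079
Total items = 2.4079 × 29 = 69.83, rounded up to 70.

70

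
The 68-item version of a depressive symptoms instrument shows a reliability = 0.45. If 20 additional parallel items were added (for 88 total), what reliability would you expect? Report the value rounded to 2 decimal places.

n = 88/68 = 1.2941
Apply the Spearman-Brown prophecy formula, r' = nr / [1 + (n − 1)r]:
r_new = 1.2941·0.45 / [1 + (1.2941 − 1)·0.45]
     = 0.5823 / 1.1323 = 0.5143

0.51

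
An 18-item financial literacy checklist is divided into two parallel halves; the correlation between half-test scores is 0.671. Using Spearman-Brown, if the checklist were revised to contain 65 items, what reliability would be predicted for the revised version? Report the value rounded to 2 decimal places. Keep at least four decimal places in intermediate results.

0.94

First correct the split-half correlation to full-test reliability: r_full = 2 × 0.671 / (1 + 0.671) ≈ 0.8031
Then adjust to 65 items: n = 65/18 = 3.6111
r_new = n·r_full / (1 + (n − 1)·r_full) = 2.9001 / 3.0970 ≈ 0.9364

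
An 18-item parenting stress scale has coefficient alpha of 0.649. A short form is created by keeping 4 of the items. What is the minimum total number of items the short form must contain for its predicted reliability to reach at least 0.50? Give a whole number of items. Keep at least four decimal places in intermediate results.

10

First, r for the 4-item form: n = 4/18 = 0.2222, so r_4 = 0.2222·0.649/(1 + (0.2222 − 1)·0.649) = 0.2912
Then solve for n' with r_old = 0.2912, r_target = 0.50: n' = 0.50(1 − 0.2912)/[0.2912(1 − 0.50)] = 2.4341
Items = 2.4341 × 4 ≈ 9.74 → 10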